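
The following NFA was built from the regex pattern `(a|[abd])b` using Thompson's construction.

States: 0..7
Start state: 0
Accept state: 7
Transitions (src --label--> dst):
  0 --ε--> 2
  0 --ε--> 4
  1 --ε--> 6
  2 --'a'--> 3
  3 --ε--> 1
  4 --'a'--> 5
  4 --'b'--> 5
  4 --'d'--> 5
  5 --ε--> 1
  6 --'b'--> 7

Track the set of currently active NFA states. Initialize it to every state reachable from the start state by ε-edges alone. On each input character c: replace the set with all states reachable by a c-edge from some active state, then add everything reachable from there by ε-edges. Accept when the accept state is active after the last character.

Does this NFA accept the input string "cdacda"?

start: ε-closure({0}) = {0,2,4}
'c' @ 1: {}  — dead — no transitions
rest 'dacda' ignored (set empty)
end set {} — state 7 not in

Answer: REJECT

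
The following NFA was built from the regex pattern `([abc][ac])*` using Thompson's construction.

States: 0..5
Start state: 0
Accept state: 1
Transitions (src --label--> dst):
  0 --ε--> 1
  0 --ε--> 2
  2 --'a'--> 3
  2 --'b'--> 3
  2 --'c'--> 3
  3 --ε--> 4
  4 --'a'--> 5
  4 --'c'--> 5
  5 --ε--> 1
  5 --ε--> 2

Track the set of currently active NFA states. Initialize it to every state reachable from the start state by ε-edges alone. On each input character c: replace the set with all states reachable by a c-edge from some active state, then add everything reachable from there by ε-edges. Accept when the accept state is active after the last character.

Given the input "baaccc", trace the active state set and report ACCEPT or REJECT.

S₀ = ε-closure({0}) = {0,1,2}
'b' @ 1: {3,4}
'a' @ 2: {1,2,5}  (accept∈set)
'a' @ 3: {3,4}
'c' @ 4: {1,2,5}  (accept∈set)
'c' @ 5: {3,4}
'c' @ 6: {1,2,5}  (accept∈set)
final: {1,2,5}; accept 1 in set

Answer: ACCEPT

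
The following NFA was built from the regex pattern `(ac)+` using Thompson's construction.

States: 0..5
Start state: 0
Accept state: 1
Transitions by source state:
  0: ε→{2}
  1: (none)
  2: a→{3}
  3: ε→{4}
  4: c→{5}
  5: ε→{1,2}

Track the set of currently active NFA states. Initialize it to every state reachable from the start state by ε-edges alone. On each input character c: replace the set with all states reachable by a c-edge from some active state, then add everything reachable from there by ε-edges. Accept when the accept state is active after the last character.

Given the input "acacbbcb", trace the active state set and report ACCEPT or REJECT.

S₀ = ε-closure({0}) = {0,2}
'a' @ 1: {3,4}
'c' @ 2: {1,2,5}  (accept∈set)
'a' @ 3: {3,4}
'c' @ 4: {1,2,5}  (accept∈set)
'b' @ 5: {}  — no active states
rest 'bcb' ignored (set empty)
final: {}; accept 1 not in set

Answer: REJECT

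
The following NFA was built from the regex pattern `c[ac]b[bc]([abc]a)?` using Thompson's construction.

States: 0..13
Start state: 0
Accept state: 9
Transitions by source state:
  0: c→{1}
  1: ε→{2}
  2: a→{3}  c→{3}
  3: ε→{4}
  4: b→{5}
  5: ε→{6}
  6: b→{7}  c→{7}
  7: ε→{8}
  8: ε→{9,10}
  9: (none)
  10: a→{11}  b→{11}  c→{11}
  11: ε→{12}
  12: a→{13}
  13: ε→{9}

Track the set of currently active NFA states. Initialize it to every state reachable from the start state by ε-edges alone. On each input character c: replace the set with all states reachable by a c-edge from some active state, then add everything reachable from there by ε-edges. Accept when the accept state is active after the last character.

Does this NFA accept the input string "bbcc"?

S₀ = ε-closure({0}) = {0}
'b' @ 1: {}  — state set empty
rest 'bcc' ignored (set empty)
end set {} — state 9 not in

Answer: REJECT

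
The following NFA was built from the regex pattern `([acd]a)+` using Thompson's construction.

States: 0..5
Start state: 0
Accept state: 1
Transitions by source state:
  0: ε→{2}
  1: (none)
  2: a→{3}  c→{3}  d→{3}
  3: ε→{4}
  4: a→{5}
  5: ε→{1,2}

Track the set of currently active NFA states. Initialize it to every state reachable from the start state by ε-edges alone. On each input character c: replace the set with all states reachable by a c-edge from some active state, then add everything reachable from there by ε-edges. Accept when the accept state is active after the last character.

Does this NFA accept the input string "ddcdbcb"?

start: ε-closure({0}) = {0,2}
'd' @ 1: {3,4}
'd' @ 2: {}  — dead — no transitions
rest 'cdbcb' ignored (set empty)
end set {} — state 1 not in

Answer: REJECT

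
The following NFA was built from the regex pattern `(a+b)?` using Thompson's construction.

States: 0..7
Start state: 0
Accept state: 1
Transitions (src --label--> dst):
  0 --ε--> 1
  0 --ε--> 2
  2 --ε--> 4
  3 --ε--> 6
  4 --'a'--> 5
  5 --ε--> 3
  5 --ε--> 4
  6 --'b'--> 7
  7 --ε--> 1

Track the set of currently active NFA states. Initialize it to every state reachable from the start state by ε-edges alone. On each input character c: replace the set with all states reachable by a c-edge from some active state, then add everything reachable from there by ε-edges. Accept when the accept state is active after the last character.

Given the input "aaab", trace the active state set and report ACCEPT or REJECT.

initial (ε-close {0}): {0,1,2,4}
'a' @ 1: {3,4,5,6}
'a' @ 2: {3,4,5,6}
'a' @ 3: {3,4,5,6}
'b' @ 4: {1,7}  [accepting]
final: {1,7}; accept 1 in set

Answer: ACCEPT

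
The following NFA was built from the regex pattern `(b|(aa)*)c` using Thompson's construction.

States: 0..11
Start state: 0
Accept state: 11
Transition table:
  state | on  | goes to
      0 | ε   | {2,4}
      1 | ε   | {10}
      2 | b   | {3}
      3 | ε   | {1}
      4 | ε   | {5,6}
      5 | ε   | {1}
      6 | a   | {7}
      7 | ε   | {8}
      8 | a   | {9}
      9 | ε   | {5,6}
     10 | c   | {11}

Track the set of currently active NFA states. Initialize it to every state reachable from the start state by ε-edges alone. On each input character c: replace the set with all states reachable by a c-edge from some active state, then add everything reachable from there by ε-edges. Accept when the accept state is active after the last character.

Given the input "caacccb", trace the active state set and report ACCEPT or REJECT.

Answer: REJECT

Trace:
initial (ε-close {0}): {0,1,2,4,5,6,10}
'c' @ 1: {11}  ✓accept
'a' @ 2: {}  — state set empty
rest 'acccb' ignored (set empty)
end set {} — state 11 not in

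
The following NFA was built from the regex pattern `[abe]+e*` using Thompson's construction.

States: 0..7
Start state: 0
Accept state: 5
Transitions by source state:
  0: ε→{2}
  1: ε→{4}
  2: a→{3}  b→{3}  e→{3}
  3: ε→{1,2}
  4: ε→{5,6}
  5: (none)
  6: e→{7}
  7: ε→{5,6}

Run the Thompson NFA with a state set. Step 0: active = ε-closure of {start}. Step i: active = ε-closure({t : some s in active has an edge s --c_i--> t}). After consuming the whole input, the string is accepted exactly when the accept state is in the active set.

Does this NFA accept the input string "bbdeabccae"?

Answer: REJECT

Trace:
S₀ = ε-closure({0}) = {0,2}
'b' @ 1: {1,2,3,4,5,6}  [accepting]
'b' @ 2: {1,2,3,4,5,6}  [accepting]
'd' @ 3: {}  — dead — no transitions
rest 'eabccae' ignored (set empty)
end set {} — state 5 not in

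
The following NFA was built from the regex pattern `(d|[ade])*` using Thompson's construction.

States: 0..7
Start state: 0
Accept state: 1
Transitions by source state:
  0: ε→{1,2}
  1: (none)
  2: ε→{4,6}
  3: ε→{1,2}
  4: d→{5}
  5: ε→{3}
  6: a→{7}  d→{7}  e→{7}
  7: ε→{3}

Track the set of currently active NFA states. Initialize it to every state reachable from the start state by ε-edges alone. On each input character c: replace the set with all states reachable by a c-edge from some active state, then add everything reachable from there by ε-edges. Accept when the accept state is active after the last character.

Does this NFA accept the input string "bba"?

Answer: REJECT

Derivation:
start: ε-closure({0}) = {0,1,2,4,6}
'b' @ 1: {}  — no active states
rest 'ba' ignored (set empty)
after full input: {}  (accept=1 not in)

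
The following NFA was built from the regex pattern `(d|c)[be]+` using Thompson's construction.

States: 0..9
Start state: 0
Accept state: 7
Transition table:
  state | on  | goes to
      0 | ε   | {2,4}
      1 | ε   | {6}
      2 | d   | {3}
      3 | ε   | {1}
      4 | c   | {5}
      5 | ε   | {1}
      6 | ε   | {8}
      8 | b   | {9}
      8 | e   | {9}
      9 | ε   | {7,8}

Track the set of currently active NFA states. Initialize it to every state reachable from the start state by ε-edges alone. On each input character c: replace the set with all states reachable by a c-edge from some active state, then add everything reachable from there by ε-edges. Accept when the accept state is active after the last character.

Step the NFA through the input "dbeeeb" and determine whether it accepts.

Answer: ACCEPT

Derivation:
S₀ = ε-closure({0}) = {0,2,4}
'd' @ 1: {1,3,6,8}
'b' @ 2: {7,8,9}  [accepting]
'e' @ 3: {7,8,9}  [accepting]
'e' @ 4: {7,8,9}  [accepting]
'e' @ 5: {7,8,9}  [accepting]
'b' @ 6: {7,8,9}  [accepting]
final: {7,8,9}; accept 7 in set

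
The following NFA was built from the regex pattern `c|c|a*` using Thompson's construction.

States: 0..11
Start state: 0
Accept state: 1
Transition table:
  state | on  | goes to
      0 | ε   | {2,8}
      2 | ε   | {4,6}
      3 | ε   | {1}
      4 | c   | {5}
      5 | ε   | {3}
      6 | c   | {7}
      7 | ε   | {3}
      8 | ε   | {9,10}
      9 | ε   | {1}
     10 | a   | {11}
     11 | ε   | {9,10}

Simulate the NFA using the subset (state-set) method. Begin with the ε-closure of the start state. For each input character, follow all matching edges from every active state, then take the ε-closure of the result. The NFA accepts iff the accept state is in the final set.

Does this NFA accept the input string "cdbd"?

S₀ = ε-closure({0}) = {0,1,2,4,6,8,9,10}
'c' @ 1: {1,3,5,7}  (accept∈set)
'd' @ 2: {}  — dead — no transitions
rest 'bd' ignored (set empty)
end set {} — state 1 not in

Answer: REJECT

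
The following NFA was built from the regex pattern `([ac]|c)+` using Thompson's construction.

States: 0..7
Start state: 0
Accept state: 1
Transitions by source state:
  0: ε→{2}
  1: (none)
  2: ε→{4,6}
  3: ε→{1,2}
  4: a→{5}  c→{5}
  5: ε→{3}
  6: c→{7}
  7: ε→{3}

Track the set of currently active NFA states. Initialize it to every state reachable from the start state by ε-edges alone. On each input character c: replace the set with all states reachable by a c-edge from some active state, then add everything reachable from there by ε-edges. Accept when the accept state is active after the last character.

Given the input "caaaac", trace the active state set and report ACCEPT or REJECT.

Answer: ACCEPT

Trace:
initial (ε-close {0}): {0,2,4,6}
'c' @ 1: {1,2,3,4,5,6,7}  (accept∈set)
'a' @ 2: {1,2,3,4,5,6}  (accept∈set)
'a' @ 3: {1,2,3,4,5,6}  (accept∈set)
'a' @ 4: {1,2,3,4,5,6}  (accept∈set)
'a' @ 5: {1,2,3,4,5,6}  (accept∈set)
'c' @ 6: {1,2,3,4,5,6,7}  (accept∈set)
final: {1,2,3,4,5,6,7}; accept 1 in set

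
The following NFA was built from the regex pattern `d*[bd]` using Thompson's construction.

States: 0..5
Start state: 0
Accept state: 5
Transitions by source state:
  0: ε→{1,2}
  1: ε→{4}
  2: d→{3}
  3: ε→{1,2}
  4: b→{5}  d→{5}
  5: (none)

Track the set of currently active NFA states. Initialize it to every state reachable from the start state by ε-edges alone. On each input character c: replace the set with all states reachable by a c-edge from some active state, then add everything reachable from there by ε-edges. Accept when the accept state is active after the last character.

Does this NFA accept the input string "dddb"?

Answer: ACCEPT

Steps:
S₀ = ε-closure({0}) = {0,1,2,4}
'd' @ 1: {1,2,3,4,5}  ✓accept
'd' @ 2: {1,2,3,4,5}  ✓accept
'd' @ 3: {1,2,3,4,5}  ✓accept
'b' @ 4: {5}  ✓accept
final: {5}; accept 5 in set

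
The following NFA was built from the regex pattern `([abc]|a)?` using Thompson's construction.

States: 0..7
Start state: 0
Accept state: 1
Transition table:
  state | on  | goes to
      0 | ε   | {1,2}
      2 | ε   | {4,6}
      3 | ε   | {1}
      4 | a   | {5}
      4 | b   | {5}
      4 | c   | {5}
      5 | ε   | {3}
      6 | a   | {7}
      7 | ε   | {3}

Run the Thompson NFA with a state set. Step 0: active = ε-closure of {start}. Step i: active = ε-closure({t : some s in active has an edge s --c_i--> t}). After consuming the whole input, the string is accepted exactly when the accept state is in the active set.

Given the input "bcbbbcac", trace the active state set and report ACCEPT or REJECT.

start: ε-closure({0}) = {0,1,2,4,6}
'b' @ 1: {1,3,5}  [accepting]
'c' @ 2: {}  — no active states
rest 'bbbcac' ignored (set empty)
final: {}; accept 1 not in set

Answer: REJECT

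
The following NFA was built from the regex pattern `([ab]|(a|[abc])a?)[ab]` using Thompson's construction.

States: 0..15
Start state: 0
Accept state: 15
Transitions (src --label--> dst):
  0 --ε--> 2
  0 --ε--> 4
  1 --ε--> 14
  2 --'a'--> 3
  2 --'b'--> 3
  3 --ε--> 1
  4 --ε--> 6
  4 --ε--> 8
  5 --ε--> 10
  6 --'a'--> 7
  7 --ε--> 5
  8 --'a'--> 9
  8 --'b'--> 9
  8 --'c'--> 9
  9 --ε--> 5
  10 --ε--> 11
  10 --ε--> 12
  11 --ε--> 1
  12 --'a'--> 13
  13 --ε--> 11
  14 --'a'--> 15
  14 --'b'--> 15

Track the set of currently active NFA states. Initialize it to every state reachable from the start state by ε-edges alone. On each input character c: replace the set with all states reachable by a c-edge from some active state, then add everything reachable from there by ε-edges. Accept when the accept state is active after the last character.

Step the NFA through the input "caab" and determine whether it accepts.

S₀ = ε-closure({0}) = {0,2,4,6,8}
'c' @ 1: {1,5,9,10,11,12,14}
'a' @ 2: {1,11,13,14,15}  [accepting]
'a' @ 3: {15}  [accepting]
'b' @ 4: {}  — dead — no transitions
after full input: {}  (accept=15 not in)

Answer: REJECT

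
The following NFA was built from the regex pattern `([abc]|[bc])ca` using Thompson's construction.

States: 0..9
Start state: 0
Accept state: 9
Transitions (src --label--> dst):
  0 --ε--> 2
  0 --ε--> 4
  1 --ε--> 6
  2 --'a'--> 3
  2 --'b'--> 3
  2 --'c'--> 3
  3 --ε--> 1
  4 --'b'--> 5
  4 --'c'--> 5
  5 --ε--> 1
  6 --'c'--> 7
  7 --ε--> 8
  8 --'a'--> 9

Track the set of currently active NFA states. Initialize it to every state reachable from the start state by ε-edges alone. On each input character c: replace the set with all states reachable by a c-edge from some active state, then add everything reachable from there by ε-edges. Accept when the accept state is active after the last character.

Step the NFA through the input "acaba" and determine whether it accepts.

S₀ = ε-closure({0}) = {0,2,4}
'a' @ 1: {1,3,6}
'c' @ 2: {7,8}
'a' @ 3: {9}  [accepting]
'b' @ 4: {}  — no active states
rest 'a' ignored (set empty)
end set {} — state 9 not in

Answer: REJECT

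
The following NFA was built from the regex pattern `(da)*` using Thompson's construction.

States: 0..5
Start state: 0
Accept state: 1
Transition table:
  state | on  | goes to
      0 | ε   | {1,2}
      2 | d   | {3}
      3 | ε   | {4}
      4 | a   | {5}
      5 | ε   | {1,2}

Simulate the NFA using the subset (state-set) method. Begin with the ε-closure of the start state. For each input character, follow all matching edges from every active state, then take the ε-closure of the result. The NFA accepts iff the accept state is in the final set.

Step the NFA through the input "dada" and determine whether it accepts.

Answer: ACCEPT

Steps:
S₀ = ε-closure({0}) = {0,1,2}
'd' @ 1: {3,4}
'a' @ 2: {1,2,5}  (accept∈set)
'd' @ 3: {3,4}
'a' @ 4: {1,2,5}  (accept∈set)
final: {1,2,5}; accept 1 in set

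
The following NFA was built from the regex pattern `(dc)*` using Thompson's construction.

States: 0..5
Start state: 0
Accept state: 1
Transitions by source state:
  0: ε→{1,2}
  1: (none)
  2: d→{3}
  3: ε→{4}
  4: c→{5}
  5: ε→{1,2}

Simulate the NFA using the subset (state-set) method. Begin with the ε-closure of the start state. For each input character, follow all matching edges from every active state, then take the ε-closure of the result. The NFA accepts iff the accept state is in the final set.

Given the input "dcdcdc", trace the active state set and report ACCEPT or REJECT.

Answer: ACCEPT

Derivation:
S₀ = ε-closure({0}) = {0,1,2}
'd' @ 1: {3,4}
'c' @ 2: {1,2,5}  (accept∈set)
'd' @ 3: {3,4}
'c' @ 4: {1,2,5}  (accept∈set)
'd' @ 5: {3,4}
'c' @ 6: {1,2,5}  (accept∈set)
final: {1,2,5}; accept 1 in set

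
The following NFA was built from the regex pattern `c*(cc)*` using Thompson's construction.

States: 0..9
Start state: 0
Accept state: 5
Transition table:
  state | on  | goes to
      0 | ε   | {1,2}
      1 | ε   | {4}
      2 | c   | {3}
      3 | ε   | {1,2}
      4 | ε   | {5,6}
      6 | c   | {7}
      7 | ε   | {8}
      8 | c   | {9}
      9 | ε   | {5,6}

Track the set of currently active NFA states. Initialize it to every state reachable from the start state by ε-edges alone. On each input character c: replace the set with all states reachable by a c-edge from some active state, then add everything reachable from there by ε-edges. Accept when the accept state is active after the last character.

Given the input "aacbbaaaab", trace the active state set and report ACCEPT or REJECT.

Answer: REJECT

Derivation:
initial (ε-close {0}): {0,1,2,4,5,6}
'a' @ 1: {}  — no active states
rest 'acbbaaaab' ignored (set empty)
after full input: {}  (accept=5 not in)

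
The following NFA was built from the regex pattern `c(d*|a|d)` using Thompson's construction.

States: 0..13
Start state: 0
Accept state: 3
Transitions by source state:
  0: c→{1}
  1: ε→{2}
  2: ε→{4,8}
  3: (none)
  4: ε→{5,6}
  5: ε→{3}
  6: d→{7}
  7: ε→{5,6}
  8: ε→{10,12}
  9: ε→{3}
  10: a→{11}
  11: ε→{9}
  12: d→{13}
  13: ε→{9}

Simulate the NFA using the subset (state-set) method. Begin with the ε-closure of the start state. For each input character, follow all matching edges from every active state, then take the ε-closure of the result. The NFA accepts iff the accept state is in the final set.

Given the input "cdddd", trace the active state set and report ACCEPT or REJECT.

start: ε-closure({0}) = {0}
'c' @ 1: {1,2,3,4,5,6,8,10,12}  [accepting]
'd' @ 2: {3,5,6,7,9,13}  [accepting]
'd' @ 3: {3,5,6,7}  [accepting]
'd' @ 4: {3,5,6,7}  [accepting]
'd' @ 5: {3,5,6,7}  [accepting]
final: {3,5,6,7}; accept 3 in set

Answer: ACCEPT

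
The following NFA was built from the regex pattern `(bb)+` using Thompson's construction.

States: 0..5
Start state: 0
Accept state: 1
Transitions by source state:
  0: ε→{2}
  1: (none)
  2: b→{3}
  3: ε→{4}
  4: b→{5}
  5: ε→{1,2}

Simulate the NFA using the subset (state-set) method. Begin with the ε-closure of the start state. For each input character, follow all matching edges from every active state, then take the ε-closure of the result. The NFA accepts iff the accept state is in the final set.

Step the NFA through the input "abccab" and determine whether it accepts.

Answer: REJECT

Trace:
initial (ε-close {0}): {0,2}
'a' @ 1: {}  — dead — no transitions
rest 'bccab' ignored (set empty)
end set {} — state 1 not in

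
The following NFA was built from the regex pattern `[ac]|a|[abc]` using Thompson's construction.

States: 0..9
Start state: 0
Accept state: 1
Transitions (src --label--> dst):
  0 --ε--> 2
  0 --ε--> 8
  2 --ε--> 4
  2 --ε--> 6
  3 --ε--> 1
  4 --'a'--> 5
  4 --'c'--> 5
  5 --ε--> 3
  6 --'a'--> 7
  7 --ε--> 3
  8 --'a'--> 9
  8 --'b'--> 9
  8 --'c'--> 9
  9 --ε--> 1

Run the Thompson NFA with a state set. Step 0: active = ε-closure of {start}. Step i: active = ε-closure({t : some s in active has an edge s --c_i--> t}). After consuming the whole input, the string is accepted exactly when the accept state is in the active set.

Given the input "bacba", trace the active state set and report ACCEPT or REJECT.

S₀ = ε-closure({0}) = {0,2,4,6,8}
'b' @ 1: {1,9}  [accepting]
'a' @ 2: {}  — dead — no transitions
rest 'cba' ignored (set empty)
after full input: {}  (accept=1 not in)

Answer: REJECT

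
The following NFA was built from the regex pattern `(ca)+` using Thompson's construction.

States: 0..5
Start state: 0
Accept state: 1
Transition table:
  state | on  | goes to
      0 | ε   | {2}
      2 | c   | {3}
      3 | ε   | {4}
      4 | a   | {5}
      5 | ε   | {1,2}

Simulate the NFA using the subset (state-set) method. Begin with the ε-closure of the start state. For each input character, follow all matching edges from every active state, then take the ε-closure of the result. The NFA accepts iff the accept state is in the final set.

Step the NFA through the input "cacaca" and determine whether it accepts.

Answer: ACCEPT

Derivation:
start: ε-closure({0}) = {0,2}
'c' @ 1: {3,4}
'a' @ 2: {1,2,5}  ✓accept
'c' @ 3: {3,4}
'a' @ 4: {1,2,5}  ✓accept
'c' @ 5: {3,4}
'a' @ 6: {1,2,5}  ✓accept
after full input: {1,2,5}  (accept=1 in)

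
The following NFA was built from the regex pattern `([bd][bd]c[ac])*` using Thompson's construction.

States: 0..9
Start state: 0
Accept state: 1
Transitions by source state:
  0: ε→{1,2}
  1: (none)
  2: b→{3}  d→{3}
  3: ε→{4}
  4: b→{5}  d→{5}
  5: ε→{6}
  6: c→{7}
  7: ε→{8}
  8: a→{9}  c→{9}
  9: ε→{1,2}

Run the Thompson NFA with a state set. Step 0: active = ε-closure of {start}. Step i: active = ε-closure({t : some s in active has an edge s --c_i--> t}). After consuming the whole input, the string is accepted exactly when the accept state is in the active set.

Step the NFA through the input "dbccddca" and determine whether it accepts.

S₀ = ε-closure({0}) = {0,1,2}
'd' @ 1: {3,4}
'b' @ 2: {5,6}
'c' @ 3: {7,8}
'c' @ 4: {1,2,9}  (accept∈set)
'd' @ 5: {3,4}
'd' @ 6: {5,6}
'c' @ 7: {7,8}
'a' @ 8: {1,2,9}  (accept∈set)
final: {1,2,9}; accept 1 in set

Answer: ACCEPT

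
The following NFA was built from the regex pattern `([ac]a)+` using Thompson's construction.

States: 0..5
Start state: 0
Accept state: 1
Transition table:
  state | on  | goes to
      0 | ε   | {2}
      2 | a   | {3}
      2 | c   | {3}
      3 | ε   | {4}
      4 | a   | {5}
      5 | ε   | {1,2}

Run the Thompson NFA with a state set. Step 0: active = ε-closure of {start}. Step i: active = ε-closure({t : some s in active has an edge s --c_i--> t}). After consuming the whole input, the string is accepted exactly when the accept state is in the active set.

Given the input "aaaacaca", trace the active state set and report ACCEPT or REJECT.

start: ε-closure({0}) = {0,2}
'a' @ 1: {3,4}
'a' @ 2: {1,2,5}  (accept∈set)
'a' @ 3: {3,4}
'a' @ 4: {1,2,5}  (accept∈set)
'c' @ 5: {3,4}
'a' @ 6: {1,2,5}  (accept∈set)
'c' @ 7: {3,4}
'a' @ 8: {1,2,5}  (accept∈set)
final: {1,2,5}; accept 1 in set

Answer: ACCEPT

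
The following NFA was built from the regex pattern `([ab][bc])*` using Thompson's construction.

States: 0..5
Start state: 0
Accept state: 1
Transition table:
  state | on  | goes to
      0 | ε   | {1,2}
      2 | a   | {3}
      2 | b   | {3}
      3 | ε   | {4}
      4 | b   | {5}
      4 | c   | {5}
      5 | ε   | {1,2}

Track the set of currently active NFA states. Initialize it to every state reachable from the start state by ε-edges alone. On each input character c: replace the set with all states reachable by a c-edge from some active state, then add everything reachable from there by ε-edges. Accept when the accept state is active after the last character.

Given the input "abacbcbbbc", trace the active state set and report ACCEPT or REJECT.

Answer: ACCEPT

Trace:
S₀ = ε-closure({0}) = {0,1,2}
'a' @ 1: {3,4}
'b' @ 2: {1,2,5}  [accepting]
'a' @ 3: {3,4}
'c' @ 4: {1,2,5}  [accepting]
'b' @ 5: {3,4}
'c' @ 6: {1,2,5}  [accepting]
'b' @ 7: {3,4}
'b' @ 8: {1,2,5}  [accepting]
'b' @ 9: {3,4}
'c' @ 10: {1,2,5}  [accepting]
end set {1,2,5} — state 1 in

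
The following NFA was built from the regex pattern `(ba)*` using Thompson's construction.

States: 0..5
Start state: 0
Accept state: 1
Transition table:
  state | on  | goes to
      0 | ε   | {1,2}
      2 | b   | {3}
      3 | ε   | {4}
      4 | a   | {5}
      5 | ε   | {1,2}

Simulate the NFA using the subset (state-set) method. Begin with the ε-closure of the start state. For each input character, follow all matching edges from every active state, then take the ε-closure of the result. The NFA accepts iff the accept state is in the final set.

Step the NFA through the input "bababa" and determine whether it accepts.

start: ε-closure({0}) = {0,1,2}
'b' @ 1: {3,4}
'a' @ 2: {1,2,5}  [accepting]
'b' @ 3: {3,4}
'a' @ 4: {1,2,5}  [accepting]
'b' @ 5: {3,4}
'a' @ 6: {1,2,5}  [accepting]
after full input: {1,2,5}  (accept=1 in)

Answer: ACCEPT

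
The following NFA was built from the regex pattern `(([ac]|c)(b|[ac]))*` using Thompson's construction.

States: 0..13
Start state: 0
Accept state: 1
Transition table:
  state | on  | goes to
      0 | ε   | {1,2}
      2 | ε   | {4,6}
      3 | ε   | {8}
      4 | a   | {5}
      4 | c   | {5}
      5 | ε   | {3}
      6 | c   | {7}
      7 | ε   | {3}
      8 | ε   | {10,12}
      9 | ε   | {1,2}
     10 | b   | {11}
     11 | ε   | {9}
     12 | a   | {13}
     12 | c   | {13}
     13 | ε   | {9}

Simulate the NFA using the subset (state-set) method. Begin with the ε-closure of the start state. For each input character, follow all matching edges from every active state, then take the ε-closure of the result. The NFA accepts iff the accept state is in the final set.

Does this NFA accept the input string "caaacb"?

Answer: ACCEPT

Trace:
S₀ = ε-closure({0}) = {0,1,2,4,6}
'c' @ 1: {3,5,7,8,10,12}
'a' @ 2: {1,2,4,6,9,13}  ✓accept
'a' @ 3: {3,5,8,10,12}
'a' @ 4: {1,2,4,6,9,13}  ✓accept
'c' @ 5: {3,5,7,8,10,12}
'b' @ 6: {1,2,4,6,9,11}  ✓accept
end set {1,2,4,6,9,11} — state 1 in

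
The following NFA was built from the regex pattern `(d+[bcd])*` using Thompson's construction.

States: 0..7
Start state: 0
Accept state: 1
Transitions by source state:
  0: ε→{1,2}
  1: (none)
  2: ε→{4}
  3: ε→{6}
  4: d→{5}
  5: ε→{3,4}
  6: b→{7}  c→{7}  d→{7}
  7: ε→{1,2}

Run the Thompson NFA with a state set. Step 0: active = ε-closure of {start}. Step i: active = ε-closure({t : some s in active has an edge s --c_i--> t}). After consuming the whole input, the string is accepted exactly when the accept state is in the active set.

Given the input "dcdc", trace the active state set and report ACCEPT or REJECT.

Answer: ACCEPT

Trace:
S₀ = ε-closure({0}) = {0,1,2,4}
'd' @ 1: {3,4,5,6}
'c' @ 2: {1,2,4,7}  ✓accept
'd' @ 3: {3,4,5,6}
'c' @ 4: {1,2,4,7}  ✓accept
after full input: {1,2,4,7}  (accept=1 in)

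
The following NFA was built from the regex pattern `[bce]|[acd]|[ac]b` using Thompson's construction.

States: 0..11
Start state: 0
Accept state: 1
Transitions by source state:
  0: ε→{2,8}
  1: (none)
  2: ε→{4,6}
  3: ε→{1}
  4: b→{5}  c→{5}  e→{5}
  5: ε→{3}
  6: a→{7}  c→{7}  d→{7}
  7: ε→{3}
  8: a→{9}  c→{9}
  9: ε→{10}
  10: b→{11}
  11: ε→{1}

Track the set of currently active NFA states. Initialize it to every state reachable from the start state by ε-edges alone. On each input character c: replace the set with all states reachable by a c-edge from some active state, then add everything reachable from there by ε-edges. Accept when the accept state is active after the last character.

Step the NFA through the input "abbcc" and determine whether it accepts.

Answer: REJECT

Trace:
start: ε-closure({0}) = {0,2,4,6,8}
'a' @ 1: {1,3,7,9,10}  [accepting]
'b' @ 2: {1,11}  [accepting]
'b' @ 3: {}  — no active states
rest 'cc' ignored (set empty)
final: {}; accept 1 not in set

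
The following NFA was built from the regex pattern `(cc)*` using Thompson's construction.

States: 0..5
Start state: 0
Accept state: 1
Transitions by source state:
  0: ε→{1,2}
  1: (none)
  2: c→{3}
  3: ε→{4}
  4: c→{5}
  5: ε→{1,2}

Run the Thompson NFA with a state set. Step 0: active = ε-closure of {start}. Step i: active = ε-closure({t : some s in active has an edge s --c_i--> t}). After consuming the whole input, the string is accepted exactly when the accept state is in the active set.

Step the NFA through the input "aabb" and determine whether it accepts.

Answer: REJECT

Derivation:
S₀ = ε-closure({0}) = {0,1,2}
'a' @ 1: {}  — dead — no transitions
rest 'abb' ignored (set empty)
after full input: {}  (accept=1 not in)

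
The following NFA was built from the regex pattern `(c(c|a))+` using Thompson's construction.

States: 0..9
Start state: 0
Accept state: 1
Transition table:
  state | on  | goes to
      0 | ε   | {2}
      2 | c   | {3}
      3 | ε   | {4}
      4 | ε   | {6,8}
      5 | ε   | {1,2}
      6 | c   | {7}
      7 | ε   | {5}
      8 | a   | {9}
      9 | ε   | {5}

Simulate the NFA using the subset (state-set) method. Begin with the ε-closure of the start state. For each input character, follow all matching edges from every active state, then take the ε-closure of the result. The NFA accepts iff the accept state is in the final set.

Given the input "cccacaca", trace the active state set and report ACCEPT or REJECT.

Answer: ACCEPT

Trace:
initial (ε-close {0}): {0,2}
'c' @ 1: {3,4,6,8}
'c' @ 2: {1,2,5,7}  ✓accept
'c' @ 3: {3,4,6,8}
'a' @ 4: {1,2,5,9}  ✓accept
'c' @ 5: {3,4,6,8}
'a' @ 6: {1,2,5,9}  ✓accept
'c' @ 7: {3,4,6,8}
'a' @ 8: {1,2,5,9}  ✓accept
end set {1,2,5,9} — state 1 in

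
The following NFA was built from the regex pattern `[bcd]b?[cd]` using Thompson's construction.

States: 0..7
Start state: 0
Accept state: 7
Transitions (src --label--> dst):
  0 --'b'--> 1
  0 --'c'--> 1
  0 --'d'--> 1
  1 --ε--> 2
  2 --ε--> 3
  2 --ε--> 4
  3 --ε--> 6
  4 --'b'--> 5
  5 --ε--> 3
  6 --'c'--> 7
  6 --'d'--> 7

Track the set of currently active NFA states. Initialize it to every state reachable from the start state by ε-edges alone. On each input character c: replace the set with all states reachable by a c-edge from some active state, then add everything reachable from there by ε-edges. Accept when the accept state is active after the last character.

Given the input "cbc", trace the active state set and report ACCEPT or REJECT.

initial (ε-close {0}): {0}
'c' @ 1: {1,2,3,4,6}
'b' @ 2: {3,5,6}
'c' @ 3: {7}  ✓accept
end set {7} — state 7 in

Answer: ACCEPT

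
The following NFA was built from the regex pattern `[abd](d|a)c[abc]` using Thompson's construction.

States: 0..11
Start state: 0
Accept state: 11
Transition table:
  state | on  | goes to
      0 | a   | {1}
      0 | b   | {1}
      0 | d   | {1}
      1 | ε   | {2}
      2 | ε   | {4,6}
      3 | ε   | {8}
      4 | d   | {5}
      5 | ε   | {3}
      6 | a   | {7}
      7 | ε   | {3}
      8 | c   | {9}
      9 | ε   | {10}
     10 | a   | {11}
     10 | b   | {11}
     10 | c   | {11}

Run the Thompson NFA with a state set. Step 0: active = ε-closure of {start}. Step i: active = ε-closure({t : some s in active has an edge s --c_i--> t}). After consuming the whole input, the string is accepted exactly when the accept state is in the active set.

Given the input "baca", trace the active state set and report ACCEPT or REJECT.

initial (ε-close {0}): {0}
'b' @ 1: {1,2,4,6}
'a' @ 2: {3,7,8}
'c' @ 3: {9,10}
'a' @ 4: {11}  ✓accept
end set {11} — state 11 in

Answer: ACCEPT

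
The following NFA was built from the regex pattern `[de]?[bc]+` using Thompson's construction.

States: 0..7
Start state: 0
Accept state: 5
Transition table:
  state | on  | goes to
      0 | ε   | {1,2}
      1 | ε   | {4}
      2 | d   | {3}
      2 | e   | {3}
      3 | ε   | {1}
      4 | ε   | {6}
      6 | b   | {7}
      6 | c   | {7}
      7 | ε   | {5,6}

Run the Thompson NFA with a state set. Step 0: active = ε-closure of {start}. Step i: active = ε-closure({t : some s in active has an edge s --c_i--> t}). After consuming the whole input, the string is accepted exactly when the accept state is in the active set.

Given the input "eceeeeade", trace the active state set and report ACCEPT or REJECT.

Answer: REJECT

Derivation:
initial (ε-close {0}): {0,1,2,4,6}
'e' @ 1: {1,3,4,6}
'c' @ 2: {5,6,7}  [accepting]
'e' @ 3: {}  — dead — no transitions
rest 'eeeade' ignored (set empty)
final: {}; accept 5 not in set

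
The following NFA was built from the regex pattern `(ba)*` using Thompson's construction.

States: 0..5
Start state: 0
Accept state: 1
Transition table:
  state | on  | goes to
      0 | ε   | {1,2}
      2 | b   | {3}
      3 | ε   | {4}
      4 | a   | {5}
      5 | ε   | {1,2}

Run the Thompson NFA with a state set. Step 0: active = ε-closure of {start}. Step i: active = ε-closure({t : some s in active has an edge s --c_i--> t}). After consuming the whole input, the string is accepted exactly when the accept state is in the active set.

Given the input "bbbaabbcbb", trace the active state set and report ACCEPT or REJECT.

Answer: REJECT

Trace:
initial (ε-close {0}): {0,1,2}
'b' @ 1: {3,4}
'b' @ 2: {}  — dead — no transitions
rest 'baabbcbb' ignored (set empty)
final: {}; accept 1 not in set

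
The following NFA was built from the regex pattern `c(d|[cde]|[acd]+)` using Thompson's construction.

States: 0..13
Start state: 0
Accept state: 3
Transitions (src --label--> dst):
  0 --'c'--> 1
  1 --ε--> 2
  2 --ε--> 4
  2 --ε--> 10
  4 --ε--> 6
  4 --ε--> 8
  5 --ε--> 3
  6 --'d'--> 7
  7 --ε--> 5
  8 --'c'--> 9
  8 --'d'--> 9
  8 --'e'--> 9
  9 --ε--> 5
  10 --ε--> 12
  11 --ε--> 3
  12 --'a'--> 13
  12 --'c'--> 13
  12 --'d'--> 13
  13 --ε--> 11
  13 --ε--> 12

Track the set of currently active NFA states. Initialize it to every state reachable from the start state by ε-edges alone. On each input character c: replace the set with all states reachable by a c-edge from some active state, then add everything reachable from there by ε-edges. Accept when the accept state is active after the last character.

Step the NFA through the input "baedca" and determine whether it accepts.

initial (ε-close {0}): {0}
'b' @ 1: {}  — no active states
rest 'aedca' ignored (set empty)
final: {}; accept 3 not in set

Answer: REJECT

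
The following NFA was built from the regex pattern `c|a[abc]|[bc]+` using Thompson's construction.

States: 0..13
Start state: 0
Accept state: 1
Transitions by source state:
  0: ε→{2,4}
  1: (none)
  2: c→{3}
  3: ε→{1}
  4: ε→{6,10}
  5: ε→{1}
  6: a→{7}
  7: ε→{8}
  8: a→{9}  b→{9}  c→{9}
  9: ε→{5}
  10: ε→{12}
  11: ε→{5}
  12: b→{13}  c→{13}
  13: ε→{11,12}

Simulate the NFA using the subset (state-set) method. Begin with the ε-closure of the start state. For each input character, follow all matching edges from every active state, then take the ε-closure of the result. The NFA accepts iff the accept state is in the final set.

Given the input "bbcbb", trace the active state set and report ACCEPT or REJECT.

Answer: ACCEPT

Trace:
start: ε-closure({0}) = {0,2,4,6,10,12}
'b' @ 1: {1,5,11,12,13}  (accept∈set)
'b' @ 2: {1,5,11,12,13}  (accept∈set)
'c' @ 3: {1,5,11,12,13}  (accept∈set)
'b' @ 4: {1,5,11,12,13}  (accept∈set)
'b' @ 5: {1,5,11,12,13}  (accept∈set)
after full input: {1,5,11,12,13}  (accept=1 in)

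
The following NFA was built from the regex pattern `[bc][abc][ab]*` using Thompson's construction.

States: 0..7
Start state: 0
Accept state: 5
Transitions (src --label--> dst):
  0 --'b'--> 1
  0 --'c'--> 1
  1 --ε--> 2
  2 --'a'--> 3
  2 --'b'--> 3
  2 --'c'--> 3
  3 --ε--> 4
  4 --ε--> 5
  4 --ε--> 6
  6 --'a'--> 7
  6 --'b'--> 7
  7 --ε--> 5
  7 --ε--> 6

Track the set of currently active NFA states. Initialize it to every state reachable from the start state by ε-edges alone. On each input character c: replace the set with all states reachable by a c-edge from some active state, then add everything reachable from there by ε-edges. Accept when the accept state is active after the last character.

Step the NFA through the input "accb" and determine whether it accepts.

start: ε-closure({0}) = {0}
'a' @ 1: {}  — state set empty
rest 'ccb' ignored (set empty)
end set {} — state 5 not in

Answer: REJECT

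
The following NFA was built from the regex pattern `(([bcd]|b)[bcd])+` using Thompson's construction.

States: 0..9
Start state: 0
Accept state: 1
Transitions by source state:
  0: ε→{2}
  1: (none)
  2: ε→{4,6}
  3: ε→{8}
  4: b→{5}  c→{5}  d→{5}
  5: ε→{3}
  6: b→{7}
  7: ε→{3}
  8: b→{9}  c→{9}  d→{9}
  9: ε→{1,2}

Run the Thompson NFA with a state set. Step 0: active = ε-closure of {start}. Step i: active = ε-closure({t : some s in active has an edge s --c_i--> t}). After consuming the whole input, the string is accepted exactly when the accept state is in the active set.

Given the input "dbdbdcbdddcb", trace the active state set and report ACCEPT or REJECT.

Answer: ACCEPT

Derivation:
initial (ε-close {0}): {0,2,4,6}
'd' @ 1: {3,5,8}
'b' @ 2: {1,2,4,6,9}  [accepting]
'd' @ 3: {3,5,8}
'b' @ 4: {1,2,4,6,9}  [accepting]
'd' @ 5: {3,5,8}
'c' @ 6: {1,2,4,6,9}  [accepting]
'b' @ 7: {3,5,7,8}
'd' @ 8: {1,2,4,6,9}  [accepting]
'd' @ 9: {3,5,8}
'd' @ 10: {1,2,4,6,9}  [accepting]
'c' @ 11: {3,5,8}
'b' @ 12: {1,2,4,6,9}  [accepting]
final: {1,2,4,6,9}; accept 1 in set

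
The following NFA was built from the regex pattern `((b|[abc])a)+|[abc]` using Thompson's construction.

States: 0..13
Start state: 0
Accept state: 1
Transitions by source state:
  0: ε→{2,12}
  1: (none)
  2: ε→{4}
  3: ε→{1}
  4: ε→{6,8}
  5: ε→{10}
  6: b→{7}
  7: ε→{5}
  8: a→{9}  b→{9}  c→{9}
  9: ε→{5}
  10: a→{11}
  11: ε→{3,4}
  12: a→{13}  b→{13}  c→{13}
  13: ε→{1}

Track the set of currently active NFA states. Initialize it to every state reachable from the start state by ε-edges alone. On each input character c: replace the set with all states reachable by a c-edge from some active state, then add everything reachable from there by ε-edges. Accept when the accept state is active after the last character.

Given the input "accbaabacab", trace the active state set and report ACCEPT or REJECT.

Answer: REJECT

Trace:
S₀ = ε-closure({0}) = {0,2,4,6,8,12}
'a' @ 1: {1,5,9,10,13}  (accept∈set)
'c' @ 2: {}  — state set empty
rest 'cbaabacab' ignored (set empty)
final: {}; accept 1 not in set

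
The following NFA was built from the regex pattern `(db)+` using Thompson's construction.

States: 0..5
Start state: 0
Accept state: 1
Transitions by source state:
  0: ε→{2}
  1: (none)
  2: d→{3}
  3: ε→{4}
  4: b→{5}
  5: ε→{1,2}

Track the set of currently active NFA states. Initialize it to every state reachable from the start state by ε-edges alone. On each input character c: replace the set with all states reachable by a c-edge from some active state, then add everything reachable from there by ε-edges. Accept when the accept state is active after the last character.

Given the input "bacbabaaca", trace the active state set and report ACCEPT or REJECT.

S₀ = ε-closure({0}) = {0,2}
'b' @ 1: {}  — state set empty
rest 'acbabaaca' ignored (set empty)
final: {}; accept 1 not in set

Answer: REJECT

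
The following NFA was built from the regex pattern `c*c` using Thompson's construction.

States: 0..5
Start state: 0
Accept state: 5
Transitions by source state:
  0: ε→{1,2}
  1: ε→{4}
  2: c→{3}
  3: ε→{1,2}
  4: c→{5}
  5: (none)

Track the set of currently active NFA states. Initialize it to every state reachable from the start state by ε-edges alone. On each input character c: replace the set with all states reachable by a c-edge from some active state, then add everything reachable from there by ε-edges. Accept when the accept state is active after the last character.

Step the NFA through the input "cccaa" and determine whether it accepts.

initial (ε-close {0}): {0,1,2,4}
'c' @ 1: {1,2,3,4,5}  [accepting]
'c' @ 2: {1,2,3,4,5}  [accepting]
'c' @ 3: {1,2,3,4,5}  [accepting]
'a' @ 4: {}  — dead — no transitions
rest 'a' ignored (set empty)
end set {} — state 5 not in

Answer: REJECT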